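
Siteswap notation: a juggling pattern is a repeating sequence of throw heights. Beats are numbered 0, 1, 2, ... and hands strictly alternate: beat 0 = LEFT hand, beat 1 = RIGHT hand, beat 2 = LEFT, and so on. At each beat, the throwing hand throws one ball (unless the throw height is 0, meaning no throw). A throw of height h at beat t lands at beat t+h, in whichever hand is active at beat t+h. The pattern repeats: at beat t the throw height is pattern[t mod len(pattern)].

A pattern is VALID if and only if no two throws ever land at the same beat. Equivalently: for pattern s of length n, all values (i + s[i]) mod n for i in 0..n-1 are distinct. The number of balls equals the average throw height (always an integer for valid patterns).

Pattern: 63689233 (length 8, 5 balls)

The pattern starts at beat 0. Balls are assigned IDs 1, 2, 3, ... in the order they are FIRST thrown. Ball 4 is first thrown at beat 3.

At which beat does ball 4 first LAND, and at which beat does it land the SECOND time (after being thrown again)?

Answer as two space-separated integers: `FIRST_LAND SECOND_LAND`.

Beat 0 (L): throw ball1 h=6 -> lands@6:L; in-air after throw: [b1@6:L]
Beat 1 (R): throw ball2 h=3 -> lands@4:L; in-air after throw: [b2@4:L b1@6:L]
Beat 2 (L): throw ball3 h=6 -> lands@8:L; in-air after throw: [b2@4:L b1@6:L b3@8:L]
Beat 3 (R): throw ball4 h=8 -> lands@11:R; in-air after throw: [b2@4:L b1@6:L b3@8:L b4@11:R]
Beat 4 (L): throw ball2 h=9 -> lands@13:R; in-air after throw: [b1@6:L b3@8:L b4@11:R b2@13:R]
Beat 5 (R): throw ball5 h=2 -> lands@7:R; in-air after throw: [b1@6:L b5@7:R b3@8:L b4@11:R b2@13:R]
Beat 6 (L): throw ball1 h=3 -> lands@9:R; in-air after throw: [b5@7:R b3@8:L b1@9:R b4@11:R b2@13:R]
Beat 7 (R): throw ball5 h=3 -> lands@10:L; in-air after throw: [b3@8:L b1@9:R b5@10:L b4@11:R b2@13:R]
Beat 8 (L): throw ball3 h=6 -> lands@14:L; in-air after throw: [b1@9:R b5@10:L b4@11:R b2@13:R b3@14:L]
Beat 9 (R): throw ball1 h=3 -> lands@12:L; in-air after throw: [b5@10:L b4@11:R b1@12:L b2@13:R b3@14:L]
Beat 10 (L): throw ball5 h=6 -> lands@16:L; in-air after throw: [b4@11:R b1@12:L b2@13:R b3@14:L b5@16:L]
Beat 11 (R): throw ball4 h=8 -> lands@19:R; in-air after throw: [b1@12:L b2@13:R b3@14:L b5@16:L b4@19:R]
Beat 12 (L): throw ball1 h=9 -> lands@21:R; in-air after throw: [b2@13:R b3@14:L b5@16:L b4@19:R b1@21:R]
Beat 13 (R): throw ball2 h=2 -> lands@15:R; in-air after throw: [b3@14:L b2@15:R b5@16:L b4@19:R b1@21:R]
Beat 14 (L): throw ball3 h=3 -> lands@17:R; in-air after throw: [b2@15:R b5@16:L b3@17:R b4@19:R b1@21:R]
Beat 15 (R): throw ball2 h=3 -> lands@18:L; in-air after throw: [b5@16:L b3@17:R b2@18:L b4@19:R b1@21:R]
Beat 16 (L): throw ball5 h=6 -> lands@22:L; in-air after throw: [b3@17:R b2@18:L b4@19:R b1@21:R b5@22:L]
Ball 4: thrown@3 h=8 -> first land @11; rethrown@11 h=8 -> second land @19

Answer: 11 19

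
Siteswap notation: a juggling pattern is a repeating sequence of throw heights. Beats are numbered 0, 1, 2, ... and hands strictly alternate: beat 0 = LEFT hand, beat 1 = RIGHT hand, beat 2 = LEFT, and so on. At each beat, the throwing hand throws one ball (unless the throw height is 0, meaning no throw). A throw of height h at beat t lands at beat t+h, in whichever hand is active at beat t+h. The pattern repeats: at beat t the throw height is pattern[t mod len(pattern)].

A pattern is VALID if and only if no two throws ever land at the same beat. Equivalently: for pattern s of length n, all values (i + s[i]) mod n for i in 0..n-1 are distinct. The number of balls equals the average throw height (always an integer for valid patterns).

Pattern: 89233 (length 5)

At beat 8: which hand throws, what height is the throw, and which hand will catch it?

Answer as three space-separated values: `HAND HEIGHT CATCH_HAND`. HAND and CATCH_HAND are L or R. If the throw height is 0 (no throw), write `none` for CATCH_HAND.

Beat 8: 8 mod 2 = 0, so hand = L
Throw height = pattern[8 mod 5] = pattern[3] = 3
Lands at beat 8+3=11, 11 mod 2 = 1, so catch hand = R

Answer: L 3 R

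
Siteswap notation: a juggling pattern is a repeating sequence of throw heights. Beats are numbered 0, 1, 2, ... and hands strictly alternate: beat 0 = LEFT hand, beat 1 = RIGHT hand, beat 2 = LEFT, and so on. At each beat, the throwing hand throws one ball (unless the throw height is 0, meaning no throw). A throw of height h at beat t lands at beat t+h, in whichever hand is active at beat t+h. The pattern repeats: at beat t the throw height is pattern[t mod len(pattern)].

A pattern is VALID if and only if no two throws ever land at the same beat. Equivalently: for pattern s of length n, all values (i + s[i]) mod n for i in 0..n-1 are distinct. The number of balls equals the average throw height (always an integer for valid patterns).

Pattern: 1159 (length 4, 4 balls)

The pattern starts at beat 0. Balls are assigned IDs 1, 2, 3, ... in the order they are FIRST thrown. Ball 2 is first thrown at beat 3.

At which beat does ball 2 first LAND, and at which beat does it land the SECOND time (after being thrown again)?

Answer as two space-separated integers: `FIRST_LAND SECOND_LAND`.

Beat 0 (L): throw ball1 h=1 -> lands@1:R; in-air after throw: [b1@1:R]
Beat 1 (R): throw ball1 h=1 -> lands@2:L; in-air after throw: [b1@2:L]
Beat 2 (L): throw ball1 h=5 -> lands@7:R; in-air after throw: [b1@7:R]
Beat 3 (R): throw ball2 h=9 -> lands@12:L; in-air after throw: [b1@7:R b2@12:L]
Beat 4 (L): throw ball3 h=1 -> lands@5:R; in-air after throw: [b3@5:R b1@7:R b2@12:L]
Beat 5 (R): throw ball3 h=1 -> lands@6:L; in-air after throw: [b3@6:L b1@7:R b2@12:L]
Beat 6 (L): throw ball3 h=5 -> lands@11:R; in-air after throw: [b1@7:R b3@11:R b2@12:L]
Beat 7 (R): throw ball1 h=9 -> lands@16:L; in-air after throw: [b3@11:R b2@12:L b1@16:L]
Beat 8 (L): throw ball4 h=1 -> lands@9:R; in-air after throw: [b4@9:R b3@11:R b2@12:L b1@16:L]
Beat 9 (R): throw ball4 h=1 -> lands@10:L; in-air after throw: [b4@10:L b3@11:R b2@12:L b1@16:L]
Beat 10 (L): throw ball4 h=5 -> lands@15:R; in-air after throw: [b3@11:R b2@12:L b4@15:R b1@16:L]
Beat 11 (R): throw ball3 h=9 -> lands@20:L; in-air after throw: [b2@12:L b4@15:R b1@16:L b3@20:L]
Beat 12 (L): throw ball2 h=1 -> lands@13:R; in-air after throw: [b2@13:R b4@15:R b1@16:L b3@20:L]
Beat 13 (R): throw ball2 h=1 -> lands@14:L; in-air after throw: [b2@14:L b4@15:R b1@16:L b3@20:L]
Ball 2: thrown@3 h=9 -> first land @12; rethrown@12 h=1 -> second land @13

Answer: 12 13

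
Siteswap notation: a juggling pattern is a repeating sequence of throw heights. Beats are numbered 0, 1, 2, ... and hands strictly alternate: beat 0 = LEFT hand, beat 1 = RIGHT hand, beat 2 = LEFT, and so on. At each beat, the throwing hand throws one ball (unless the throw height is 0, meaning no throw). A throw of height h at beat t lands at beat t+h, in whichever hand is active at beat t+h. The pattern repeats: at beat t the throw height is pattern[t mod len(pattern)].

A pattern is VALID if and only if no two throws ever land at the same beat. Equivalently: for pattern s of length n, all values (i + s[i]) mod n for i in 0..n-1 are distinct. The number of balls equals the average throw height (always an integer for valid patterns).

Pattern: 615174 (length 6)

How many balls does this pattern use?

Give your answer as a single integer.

Answer: 4

Derivation:
Pattern = [6, 1, 5, 1, 7, 4], length n = 6
  position 0: throw height = 6, running sum = 6
  position 1: throw height = 1, running sum = 7
  position 2: throw height = 5, running sum = 12
  position 3: throw height = 1, running sum = 13
  position 4: throw height = 7, running sum = 20
  position 5: throw height = 4, running sum = 24
Total sum = 24; balls = sum / n = 24 / 6 = 4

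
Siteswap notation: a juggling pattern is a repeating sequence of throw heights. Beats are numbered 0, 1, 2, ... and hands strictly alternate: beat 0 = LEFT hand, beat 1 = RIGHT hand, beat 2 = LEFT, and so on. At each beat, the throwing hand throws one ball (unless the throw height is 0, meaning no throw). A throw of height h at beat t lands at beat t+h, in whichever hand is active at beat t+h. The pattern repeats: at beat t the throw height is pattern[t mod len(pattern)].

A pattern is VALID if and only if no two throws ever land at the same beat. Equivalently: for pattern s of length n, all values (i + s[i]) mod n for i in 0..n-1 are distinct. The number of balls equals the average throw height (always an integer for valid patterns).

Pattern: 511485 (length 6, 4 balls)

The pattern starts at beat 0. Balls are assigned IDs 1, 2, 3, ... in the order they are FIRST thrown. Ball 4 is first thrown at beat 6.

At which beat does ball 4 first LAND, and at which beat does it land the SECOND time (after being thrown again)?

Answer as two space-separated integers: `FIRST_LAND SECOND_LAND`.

Beat 0 (L): throw ball1 h=5 -> lands@5:R; in-air after throw: [b1@5:R]
Beat 1 (R): throw ball2 h=1 -> lands@2:L; in-air after throw: [b2@2:L b1@5:R]
Beat 2 (L): throw ball2 h=1 -> lands@3:R; in-air after throw: [b2@3:R b1@5:R]
Beat 3 (R): throw ball2 h=4 -> lands@7:R; in-air after throw: [b1@5:R b2@7:R]
Beat 4 (L): throw ball3 h=8 -> lands@12:L; in-air after throw: [b1@5:R b2@7:R b3@12:L]
Beat 5 (R): throw ball1 h=5 -> lands@10:L; in-air after throw: [b2@7:R b1@10:L b3@12:L]
Beat 6 (L): throw ball4 h=5 -> lands@11:R; in-air after throw: [b2@7:R b1@10:L b4@11:R b3@12:L]
Beat 7 (R): throw ball2 h=1 -> lands@8:L; in-air after throw: [b2@8:L b1@10:L b4@11:R b3@12:L]
Beat 8 (L): throw ball2 h=1 -> lands@9:R; in-air after throw: [b2@9:R b1@10:L b4@11:R b3@12:L]
Beat 9 (R): throw ball2 h=4 -> lands@13:R; in-air after throw: [b1@10:L b4@11:R b3@12:L b2@13:R]
Beat 10 (L): throw ball1 h=8 -> lands@18:L; in-air after throw: [b4@11:R b3@12:L b2@13:R b1@18:L]
Beat 11 (R): throw ball4 h=5 -> lands@16:L; in-air after throw: [b3@12:L b2@13:R b4@16:L b1@18:L]
Beat 12 (L): throw ball3 h=5 -> lands@17:R; in-air after throw: [b2@13:R b4@16:L b3@17:R b1@18:L]
Beat 13 (R): throw ball2 h=1 -> lands@14:L; in-air after throw: [b2@14:L b4@16:L b3@17:R b1@18:L]
Beat 14 (L): throw ball2 h=1 -> lands@15:R; in-air after throw: [b2@15:R b4@16:L b3@17:R b1@18:L]
Beat 15 (R): throw ball2 h=4 -> lands@19:R; in-air after throw: [b4@16:L b3@17:R b1@18:L b2@19:R]
Beat 16 (L): throw ball4 h=8 -> lands@24:L; in-air after throw: [b3@17:R b1@18:L b2@19:R b4@24:L]
Ball 4: thrown@6 h=5 -> first land @11; rethrown@11 h=5 -> second land @16

Answer: 11 16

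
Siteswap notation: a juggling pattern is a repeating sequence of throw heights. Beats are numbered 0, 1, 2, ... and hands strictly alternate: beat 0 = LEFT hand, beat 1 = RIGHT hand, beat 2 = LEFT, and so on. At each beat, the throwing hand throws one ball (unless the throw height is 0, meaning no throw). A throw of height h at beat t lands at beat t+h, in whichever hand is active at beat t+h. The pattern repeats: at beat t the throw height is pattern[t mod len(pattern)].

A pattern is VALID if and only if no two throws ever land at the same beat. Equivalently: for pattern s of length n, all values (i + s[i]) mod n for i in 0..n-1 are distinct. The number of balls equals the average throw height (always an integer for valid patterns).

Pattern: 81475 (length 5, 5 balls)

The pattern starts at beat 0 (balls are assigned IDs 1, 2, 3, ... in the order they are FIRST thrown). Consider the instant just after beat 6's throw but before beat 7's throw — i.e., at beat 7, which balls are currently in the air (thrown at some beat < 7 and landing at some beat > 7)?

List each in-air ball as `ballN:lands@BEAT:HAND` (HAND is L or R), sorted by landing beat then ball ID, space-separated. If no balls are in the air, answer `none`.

Answer: ball1:lands@8:L ball4:lands@9:R ball3:lands@10:L ball5:lands@13:R

Derivation:
Beat 0 (L): throw ball1 h=8 -> lands@8:L; in-air after throw: [b1@8:L]
Beat 1 (R): throw ball2 h=1 -> lands@2:L; in-air after throw: [b2@2:L b1@8:L]
Beat 2 (L): throw ball2 h=4 -> lands@6:L; in-air after throw: [b2@6:L b1@8:L]
Beat 3 (R): throw ball3 h=7 -> lands@10:L; in-air after throw: [b2@6:L b1@8:L b3@10:L]
Beat 4 (L): throw ball4 h=5 -> lands@9:R; in-air after throw: [b2@6:L b1@8:L b4@9:R b3@10:L]
Beat 5 (R): throw ball5 h=8 -> lands@13:R; in-air after throw: [b2@6:L b1@8:L b4@9:R b3@10:L b5@13:R]
Beat 6 (L): throw ball2 h=1 -> lands@7:R; in-air after throw: [b2@7:R b1@8:L b4@9:R b3@10:L b5@13:R]
Beat 7 (R): throw ball2 h=4 -> lands@11:R; in-air after throw: [b1@8:L b4@9:R b3@10:L b2@11:R b5@13:R]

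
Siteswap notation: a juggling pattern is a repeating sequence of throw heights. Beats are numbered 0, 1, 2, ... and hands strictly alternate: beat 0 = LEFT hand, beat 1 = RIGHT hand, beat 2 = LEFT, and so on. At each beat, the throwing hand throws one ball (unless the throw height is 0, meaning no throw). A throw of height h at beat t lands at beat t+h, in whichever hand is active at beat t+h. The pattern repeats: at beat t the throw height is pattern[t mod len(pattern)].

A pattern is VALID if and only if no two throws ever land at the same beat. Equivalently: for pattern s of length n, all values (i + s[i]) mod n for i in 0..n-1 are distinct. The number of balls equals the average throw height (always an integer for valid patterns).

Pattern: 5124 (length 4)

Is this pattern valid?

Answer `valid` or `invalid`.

i=0: (i + s[i]) mod n = (0 + 5) mod 4 = 1
i=1: (i + s[i]) mod n = (1 + 1) mod 4 = 2
i=2: (i + s[i]) mod n = (2 + 2) mod 4 = 0
i=3: (i + s[i]) mod n = (3 + 4) mod 4 = 3
Residues: [1, 2, 0, 3], distinct: True

Answer: valid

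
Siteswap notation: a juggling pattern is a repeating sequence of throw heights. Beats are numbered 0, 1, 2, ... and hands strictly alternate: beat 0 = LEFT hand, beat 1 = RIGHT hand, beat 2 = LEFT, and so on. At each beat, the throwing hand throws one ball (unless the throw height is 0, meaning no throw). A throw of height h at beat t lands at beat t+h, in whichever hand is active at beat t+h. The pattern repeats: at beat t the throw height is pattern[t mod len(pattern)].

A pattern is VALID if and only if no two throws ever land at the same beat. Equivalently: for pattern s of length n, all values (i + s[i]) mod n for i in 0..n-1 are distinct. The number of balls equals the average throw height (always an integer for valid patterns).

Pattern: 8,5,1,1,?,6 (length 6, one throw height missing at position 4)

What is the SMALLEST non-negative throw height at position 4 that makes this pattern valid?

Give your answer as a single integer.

Answer: 3

Derivation:
i=0: (0 + 8) mod 6 = 2
i=1: (1 + 5) mod 6 = 0
i=2: (2 + 1) mod 6 = 3
i=3: (3 + 1) mod 6 = 4
i=4: s[i]=? (unknown)
i=5: (5 + 6) mod 6 = 5
Known residues: [0, 2, 3, 4, 5]; need a permutation of 0..5, so missing residue r = 1
Need (4 + s) mod 6 = 1; smallest s = (1 - 4) mod 6 = 3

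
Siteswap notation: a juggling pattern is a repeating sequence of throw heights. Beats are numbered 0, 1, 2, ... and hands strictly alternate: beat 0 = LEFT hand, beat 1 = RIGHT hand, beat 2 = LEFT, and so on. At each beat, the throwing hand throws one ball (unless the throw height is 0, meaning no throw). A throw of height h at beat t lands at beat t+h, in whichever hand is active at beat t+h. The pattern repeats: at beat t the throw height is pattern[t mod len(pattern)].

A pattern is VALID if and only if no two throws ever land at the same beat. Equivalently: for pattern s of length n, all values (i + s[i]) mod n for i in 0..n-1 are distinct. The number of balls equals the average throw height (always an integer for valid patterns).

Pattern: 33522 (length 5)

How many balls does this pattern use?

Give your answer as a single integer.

Pattern = [3, 3, 5, 2, 2], length n = 5
  position 0: throw height = 3, running sum = 3
  position 1: throw height = 3, running sum = 6
  position 2: throw height = 5, running sum = 11
  position 3: throw height = 2, running sum = 13
  position 4: throw height = 2, running sum = 15
Total sum = 15; balls = sum / n = 15 / 5 = 3

Answer: 3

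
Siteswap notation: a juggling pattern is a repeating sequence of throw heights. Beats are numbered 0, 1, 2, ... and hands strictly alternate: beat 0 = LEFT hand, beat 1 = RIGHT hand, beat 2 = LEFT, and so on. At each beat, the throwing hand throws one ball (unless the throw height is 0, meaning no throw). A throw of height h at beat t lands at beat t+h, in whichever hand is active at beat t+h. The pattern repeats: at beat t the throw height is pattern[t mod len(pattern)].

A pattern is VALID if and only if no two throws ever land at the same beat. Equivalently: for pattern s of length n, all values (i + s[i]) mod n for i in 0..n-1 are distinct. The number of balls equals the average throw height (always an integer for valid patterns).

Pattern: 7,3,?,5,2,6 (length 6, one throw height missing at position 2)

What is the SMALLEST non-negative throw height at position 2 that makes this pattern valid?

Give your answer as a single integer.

Answer: 1

Derivation:
i=0: (0 + 7) mod 6 = 1
i=1: (1 + 3) mod 6 = 4
i=2: s[i]=? (unknown)
i=3: (3 + 5) mod 6 = 2
i=4: (4 + 2) mod 6 = 0
i=5: (5 + 6) mod 6 = 5
Known residues: [0, 1, 2, 4, 5]; need a permutation of 0..5, so missing residue r = 3
Need (2 + s) mod 6 = 3; smallest s = (3 - 2) mod 6 = 1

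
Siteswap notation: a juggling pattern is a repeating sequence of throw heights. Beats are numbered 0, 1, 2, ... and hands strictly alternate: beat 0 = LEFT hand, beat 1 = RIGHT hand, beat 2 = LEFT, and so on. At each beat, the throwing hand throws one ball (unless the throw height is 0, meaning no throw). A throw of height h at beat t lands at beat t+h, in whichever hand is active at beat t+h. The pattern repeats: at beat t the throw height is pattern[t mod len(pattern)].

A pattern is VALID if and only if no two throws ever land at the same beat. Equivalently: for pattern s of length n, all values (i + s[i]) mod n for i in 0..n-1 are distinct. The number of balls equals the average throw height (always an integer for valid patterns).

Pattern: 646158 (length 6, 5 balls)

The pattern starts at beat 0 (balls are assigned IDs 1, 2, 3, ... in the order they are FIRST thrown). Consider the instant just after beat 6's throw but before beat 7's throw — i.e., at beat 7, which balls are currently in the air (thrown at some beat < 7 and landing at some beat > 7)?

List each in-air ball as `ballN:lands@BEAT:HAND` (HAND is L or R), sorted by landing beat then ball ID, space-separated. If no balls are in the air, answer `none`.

Beat 0 (L): throw ball1 h=6 -> lands@6:L; in-air after throw: [b1@6:L]
Beat 1 (R): throw ball2 h=4 -> lands@5:R; in-air after throw: [b2@5:R b1@6:L]
Beat 2 (L): throw ball3 h=6 -> lands@8:L; in-air after throw: [b2@5:R b1@6:L b3@8:L]
Beat 3 (R): throw ball4 h=1 -> lands@4:L; in-air after throw: [b4@4:L b2@5:R b1@6:L b3@8:L]
Beat 4 (L): throw ball4 h=5 -> lands@9:R; in-air after throw: [b2@5:R b1@6:L b3@8:L b4@9:R]
Beat 5 (R): throw ball2 h=8 -> lands@13:R; in-air after throw: [b1@6:L b3@8:L b4@9:R b2@13:R]
Beat 6 (L): throw ball1 h=6 -> lands@12:L; in-air after throw: [b3@8:L b4@9:R b1@12:L b2@13:R]
Beat 7 (R): throw ball5 h=4 -> lands@11:R; in-air after throw: [b3@8:L b4@9:R b5@11:R b1@12:L b2@13:R]

Answer: ball3:lands@8:L ball4:lands@9:R ball1:lands@12:L ball2:lands@13:R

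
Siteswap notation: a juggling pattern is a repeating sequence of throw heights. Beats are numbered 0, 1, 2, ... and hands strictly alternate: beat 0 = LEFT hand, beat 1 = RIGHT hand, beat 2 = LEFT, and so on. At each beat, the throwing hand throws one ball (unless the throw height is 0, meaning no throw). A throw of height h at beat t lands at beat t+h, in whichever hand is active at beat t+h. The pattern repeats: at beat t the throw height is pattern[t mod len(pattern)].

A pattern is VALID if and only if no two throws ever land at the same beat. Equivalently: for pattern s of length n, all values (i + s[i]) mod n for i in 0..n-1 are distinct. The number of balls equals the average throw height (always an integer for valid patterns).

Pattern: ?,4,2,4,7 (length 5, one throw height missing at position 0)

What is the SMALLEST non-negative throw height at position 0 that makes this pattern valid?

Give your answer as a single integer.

i=0: s[i]=? (unknown)
i=1: (1 + 4) mod 5 = 0
i=2: (2 + 2) mod 5 = 4
i=3: (3 + 4) mod 5 = 2
i=4: (4 + 7) mod 5 = 1
Known residues: [0, 1, 2, 4]; need a permutation of 0..4, so missing residue r = 3
Need (0 + s) mod 5 = 3; smallest s = (3 - 0) mod 5 = 3

Answer: 3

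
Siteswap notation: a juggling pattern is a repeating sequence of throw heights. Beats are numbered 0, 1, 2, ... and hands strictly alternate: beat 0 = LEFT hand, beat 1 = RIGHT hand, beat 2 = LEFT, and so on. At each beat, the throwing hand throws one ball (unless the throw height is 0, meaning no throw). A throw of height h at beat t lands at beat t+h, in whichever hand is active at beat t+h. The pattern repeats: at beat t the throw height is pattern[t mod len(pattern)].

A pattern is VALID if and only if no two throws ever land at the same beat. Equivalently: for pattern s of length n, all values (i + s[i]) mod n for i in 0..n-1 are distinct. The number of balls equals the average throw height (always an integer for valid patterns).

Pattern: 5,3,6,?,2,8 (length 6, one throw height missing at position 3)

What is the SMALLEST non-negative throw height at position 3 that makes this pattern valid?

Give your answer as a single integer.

i=0: (0 + 5) mod 6 = 5
i=1: (1 + 3) mod 6 = 4
i=2: (2 + 6) mod 6 = 2
i=3: s[i]=? (unknown)
i=4: (4 + 2) mod 6 = 0
i=5: (5 + 8) mod 6 = 1
Known residues: [0, 1, 2, 4, 5]; need a permutation of 0..5, so missing residue r = 3
Need (3 + s) mod 6 = 3; smallest s = (3 - 3) mod 6 = 0

Answer: 0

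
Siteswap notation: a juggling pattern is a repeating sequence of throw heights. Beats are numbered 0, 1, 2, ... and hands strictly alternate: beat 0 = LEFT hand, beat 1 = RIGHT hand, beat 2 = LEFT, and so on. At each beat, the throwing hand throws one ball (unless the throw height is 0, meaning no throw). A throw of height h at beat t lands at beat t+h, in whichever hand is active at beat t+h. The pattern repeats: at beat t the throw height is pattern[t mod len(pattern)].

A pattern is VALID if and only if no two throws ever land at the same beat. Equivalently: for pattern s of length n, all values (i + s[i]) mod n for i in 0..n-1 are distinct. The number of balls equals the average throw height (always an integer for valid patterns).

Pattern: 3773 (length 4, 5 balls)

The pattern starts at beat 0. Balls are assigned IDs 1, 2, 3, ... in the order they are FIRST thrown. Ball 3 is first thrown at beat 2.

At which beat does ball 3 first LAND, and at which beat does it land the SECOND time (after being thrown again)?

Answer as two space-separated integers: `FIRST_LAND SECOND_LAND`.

Answer: 9 16

Derivation:
Beat 0 (L): throw ball1 h=3 -> lands@3:R; in-air after throw: [b1@3:R]
Beat 1 (R): throw ball2 h=7 -> lands@8:L; in-air after throw: [b1@3:R b2@8:L]
Beat 2 (L): throw ball3 h=7 -> lands@9:R; in-air after throw: [b1@3:R b2@8:L b3@9:R]
Beat 3 (R): throw ball1 h=3 -> lands@6:L; in-air after throw: [b1@6:L b2@8:L b3@9:R]
Beat 4 (L): throw ball4 h=3 -> lands@7:R; in-air after throw: [b1@6:L b4@7:R b2@8:L b3@9:R]
Beat 5 (R): throw ball5 h=7 -> lands@12:L; in-air after throw: [b1@6:L b4@7:R b2@8:L b3@9:R b5@12:L]
Beat 6 (L): throw ball1 h=7 -> lands@13:R; in-air after throw: [b4@7:R b2@8:L b3@9:R b5@12:L b1@13:R]
Beat 7 (R): throw ball4 h=3 -> lands@10:L; in-air after throw: [b2@8:L b3@9:R b4@10:L b5@12:L b1@13:R]
Beat 8 (L): throw ball2 h=3 -> lands@11:R; in-air after throw: [b3@9:R b4@10:L b2@11:R b5@12:L b1@13:R]
Beat 9 (R): throw ball3 h=7 -> lands@16:L; in-air after throw: [b4@10:L b2@11:R b5@12:L b1@13:R b3@16:L]
Beat 10 (L): throw ball4 h=7 -> lands@17:R; in-air after throw: [b2@11:R b5@12:L b1@13:R b3@16:L b4@17:R]
Beat 11 (R): throw ball2 h=3 -> lands@14:L; in-air after throw: [b5@12:L b1@13:R b2@14:L b3@16:L b4@17:R]
Beat 12 (L): throw ball5 h=3 -> lands@15:R; in-air after throw: [b1@13:R b2@14:L b5@15:R b3@16:L b4@17:R]
Beat 13 (R): throw ball1 h=7 -> lands@20:L; in-air after throw: [b2@14:L b5@15:R b3@16:L b4@17:R b1@20:L]
Beat 14 (L): throw ball2 h=7 -> lands@21:R; in-air after throw: [b5@15:R b3@16:L b4@17:R b1@20:L b2@21:R]
Beat 15 (R): throw ball5 h=3 -> lands@18:L; in-air after throw: [b3@16:L b4@17:R b5@18:L b1@20:L b2@21:R]
Beat 16 (L): throw ball3 h=3 -> lands@19:R; in-air after throw: [b4@17:R b5@18:L b3@19:R b1@20:L b2@21:R]
Ball 3: thrown@2 h=7 -> first land @9; rethrown@9 h=7 -> second land @16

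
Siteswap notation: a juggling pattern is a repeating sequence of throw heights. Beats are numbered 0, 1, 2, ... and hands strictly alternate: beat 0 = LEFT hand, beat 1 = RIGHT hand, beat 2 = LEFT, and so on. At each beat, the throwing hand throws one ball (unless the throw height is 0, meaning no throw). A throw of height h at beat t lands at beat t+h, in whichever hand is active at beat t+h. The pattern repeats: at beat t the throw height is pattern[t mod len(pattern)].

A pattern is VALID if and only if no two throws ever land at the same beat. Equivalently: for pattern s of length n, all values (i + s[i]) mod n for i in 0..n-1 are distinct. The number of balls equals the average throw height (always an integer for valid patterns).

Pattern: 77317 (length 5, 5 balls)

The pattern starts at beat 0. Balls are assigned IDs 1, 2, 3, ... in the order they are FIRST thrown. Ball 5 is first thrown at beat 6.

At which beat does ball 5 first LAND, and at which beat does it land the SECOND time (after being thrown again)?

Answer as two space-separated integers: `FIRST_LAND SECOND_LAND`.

Beat 0 (L): throw ball1 h=7 -> lands@7:R; in-air after throw: [b1@7:R]
Beat 1 (R): throw ball2 h=7 -> lands@8:L; in-air after throw: [b1@7:R b2@8:L]
Beat 2 (L): throw ball3 h=3 -> lands@5:R; in-air after throw: [b3@5:R b1@7:R b2@8:L]
Beat 3 (R): throw ball4 h=1 -> lands@4:L; in-air after throw: [b4@4:L b3@5:R b1@7:R b2@8:L]
Beat 4 (L): throw ball4 h=7 -> lands@11:R; in-air after throw: [b3@5:R b1@7:R b2@8:L b4@11:R]
Beat 5 (R): throw ball3 h=7 -> lands@12:L; in-air after throw: [b1@7:R b2@8:L b4@11:R b3@12:L]
Beat 6 (L): throw ball5 h=7 -> lands@13:R; in-air after throw: [b1@7:R b2@8:L b4@11:R b3@12:L b5@13:R]
Beat 7 (R): throw ball1 h=3 -> lands@10:L; in-air after throw: [b2@8:L b1@10:L b4@11:R b3@12:L b5@13:R]
Beat 8 (L): throw ball2 h=1 -> lands@9:R; in-air after throw: [b2@9:R b1@10:L b4@11:R b3@12:L b5@13:R]
Beat 9 (R): throw ball2 h=7 -> lands@16:L; in-air after throw: [b1@10:L b4@11:R b3@12:L b5@13:R b2@16:L]
Beat 10 (L): throw ball1 h=7 -> lands@17:R; in-air after throw: [b4@11:R b3@12:L b5@13:R b2@16:L b1@17:R]
Beat 11 (R): throw ball4 h=7 -> lands@18:L; in-air after throw: [b3@12:L b5@13:R b2@16:L b1@17:R b4@18:L]
Beat 12 (L): throw ball3 h=3 -> lands@15:R; in-air after throw: [b5@13:R b3@15:R b2@16:L b1@17:R b4@18:L]
Beat 13 (R): throw ball5 h=1 -> lands@14:L; in-air after throw: [b5@14:L b3@15:R b2@16:L b1@17:R b4@18:L]
Beat 14 (L): throw ball5 h=7 -> lands@21:R; in-air after throw: [b3@15:R b2@16:L b1@17:R b4@18:L b5@21:R]
Ball 5: thrown@6 h=7 -> first land @13; rethrown@13 h=1 -> second land @14

Answer: 13 14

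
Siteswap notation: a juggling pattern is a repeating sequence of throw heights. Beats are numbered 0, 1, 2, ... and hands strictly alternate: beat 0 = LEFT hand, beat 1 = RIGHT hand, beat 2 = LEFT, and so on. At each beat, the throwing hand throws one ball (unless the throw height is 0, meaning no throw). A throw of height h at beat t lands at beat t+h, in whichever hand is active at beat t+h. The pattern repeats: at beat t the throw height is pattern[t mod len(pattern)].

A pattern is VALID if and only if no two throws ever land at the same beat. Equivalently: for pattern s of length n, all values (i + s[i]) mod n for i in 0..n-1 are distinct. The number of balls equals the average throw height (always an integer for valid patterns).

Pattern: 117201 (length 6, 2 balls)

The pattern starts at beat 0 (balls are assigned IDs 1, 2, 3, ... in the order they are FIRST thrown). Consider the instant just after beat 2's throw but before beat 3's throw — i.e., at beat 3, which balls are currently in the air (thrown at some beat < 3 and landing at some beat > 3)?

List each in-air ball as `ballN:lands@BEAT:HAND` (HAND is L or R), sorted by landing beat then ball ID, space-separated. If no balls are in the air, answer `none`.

Answer: ball1:lands@9:R

Derivation:
Beat 0 (L): throw ball1 h=1 -> lands@1:R; in-air after throw: [b1@1:R]
Beat 1 (R): throw ball1 h=1 -> lands@2:L; in-air after throw: [b1@2:L]
Beat 2 (L): throw ball1 h=7 -> lands@9:R; in-air after throw: [b1@9:R]
Beat 3 (R): throw ball2 h=2 -> lands@5:R; in-air after throw: [b2@5:R b1@9:R]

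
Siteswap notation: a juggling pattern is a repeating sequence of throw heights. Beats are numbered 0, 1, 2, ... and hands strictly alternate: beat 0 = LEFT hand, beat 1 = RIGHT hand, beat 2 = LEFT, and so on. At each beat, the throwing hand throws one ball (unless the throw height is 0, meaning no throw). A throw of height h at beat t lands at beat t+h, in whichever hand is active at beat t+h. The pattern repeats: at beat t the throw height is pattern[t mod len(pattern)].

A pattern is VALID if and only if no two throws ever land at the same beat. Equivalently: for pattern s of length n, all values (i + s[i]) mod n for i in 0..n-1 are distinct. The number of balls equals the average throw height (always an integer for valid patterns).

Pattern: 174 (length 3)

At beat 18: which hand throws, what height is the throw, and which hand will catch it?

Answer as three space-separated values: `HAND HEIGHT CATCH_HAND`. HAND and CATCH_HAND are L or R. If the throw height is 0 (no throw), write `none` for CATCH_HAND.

Beat 18: 18 mod 2 = 0, so hand = L
Throw height = pattern[18 mod 3] = pattern[0] = 1
Lands at beat 18+1=19, 19 mod 2 = 1, so catch hand = R

Answer: L 1 R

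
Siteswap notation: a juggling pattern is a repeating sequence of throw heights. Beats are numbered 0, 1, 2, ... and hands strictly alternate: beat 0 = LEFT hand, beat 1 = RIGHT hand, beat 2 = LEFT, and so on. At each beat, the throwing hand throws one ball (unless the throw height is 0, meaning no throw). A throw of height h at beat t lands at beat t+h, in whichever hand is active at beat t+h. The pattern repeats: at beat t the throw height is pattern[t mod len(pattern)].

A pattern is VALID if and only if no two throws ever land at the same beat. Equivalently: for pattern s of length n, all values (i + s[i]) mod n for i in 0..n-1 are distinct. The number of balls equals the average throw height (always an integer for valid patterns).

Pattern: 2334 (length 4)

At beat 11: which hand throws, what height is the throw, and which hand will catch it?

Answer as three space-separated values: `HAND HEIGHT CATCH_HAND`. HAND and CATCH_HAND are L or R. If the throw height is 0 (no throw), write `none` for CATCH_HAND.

Beat 11: 11 mod 2 = 1, so hand = R
Throw height = pattern[11 mod 4] = pattern[3] = 4
Lands at beat 11+4=15, 15 mod 2 = 1, so catch hand = R

Answer: R 4 R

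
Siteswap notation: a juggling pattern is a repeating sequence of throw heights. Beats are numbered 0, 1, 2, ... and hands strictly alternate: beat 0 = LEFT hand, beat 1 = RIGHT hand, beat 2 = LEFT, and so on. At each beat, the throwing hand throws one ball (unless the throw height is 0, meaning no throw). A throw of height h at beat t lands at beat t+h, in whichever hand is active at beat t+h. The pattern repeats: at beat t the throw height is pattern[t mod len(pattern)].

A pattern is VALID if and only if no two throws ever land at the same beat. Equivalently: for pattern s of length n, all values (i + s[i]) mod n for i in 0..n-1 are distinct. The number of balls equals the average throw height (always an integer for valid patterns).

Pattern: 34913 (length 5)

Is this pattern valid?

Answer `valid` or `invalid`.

Answer: valid

Derivation:
i=0: (i + s[i]) mod n = (0 + 3) mod 5 = 3
i=1: (i + s[i]) mod n = (1 + 4) mod 5 = 0
i=2: (i + s[i]) mod n = (2 + 9) mod 5 = 1
i=3: (i + s[i]) mod n = (3 + 1) mod 5 = 4
i=4: (i + s[i]) mod n = (4 + 3) mod 5 = 2
Residues: [3, 0, 1, 4, 2], distinct: True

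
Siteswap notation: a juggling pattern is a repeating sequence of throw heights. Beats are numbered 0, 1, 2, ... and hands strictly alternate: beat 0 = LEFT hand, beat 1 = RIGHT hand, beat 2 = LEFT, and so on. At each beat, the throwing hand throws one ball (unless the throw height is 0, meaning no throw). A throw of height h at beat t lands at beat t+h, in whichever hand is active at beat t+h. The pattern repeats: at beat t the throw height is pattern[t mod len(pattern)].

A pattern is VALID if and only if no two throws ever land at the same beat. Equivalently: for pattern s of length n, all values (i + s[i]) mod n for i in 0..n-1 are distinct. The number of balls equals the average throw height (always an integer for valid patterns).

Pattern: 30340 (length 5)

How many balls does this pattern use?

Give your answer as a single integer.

Answer: 2

Derivation:
Pattern = [3, 0, 3, 4, 0], length n = 5
  position 0: throw height = 3, running sum = 3
  position 1: throw height = 0, running sum = 3
  position 2: throw height = 3, running sum = 6
  position 3: throw height = 4, running sum = 10
  position 4: throw height = 0, running sum = 10
Total sum = 10; balls = sum / n = 10 / 5 = 2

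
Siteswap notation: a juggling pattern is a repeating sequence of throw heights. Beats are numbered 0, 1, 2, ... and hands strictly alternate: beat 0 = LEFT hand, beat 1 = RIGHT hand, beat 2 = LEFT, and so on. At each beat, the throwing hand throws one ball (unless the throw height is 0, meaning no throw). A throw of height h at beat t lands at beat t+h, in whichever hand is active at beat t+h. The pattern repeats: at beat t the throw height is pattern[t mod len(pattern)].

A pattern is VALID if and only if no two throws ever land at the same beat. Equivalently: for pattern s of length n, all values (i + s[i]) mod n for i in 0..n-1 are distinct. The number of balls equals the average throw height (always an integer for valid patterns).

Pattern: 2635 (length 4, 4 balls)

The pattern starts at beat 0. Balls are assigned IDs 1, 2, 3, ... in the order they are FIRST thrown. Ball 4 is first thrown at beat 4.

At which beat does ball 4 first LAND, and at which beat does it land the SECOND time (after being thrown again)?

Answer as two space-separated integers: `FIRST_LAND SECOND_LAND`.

Answer: 6 9

Derivation:
Beat 0 (L): throw ball1 h=2 -> lands@2:L; in-air after throw: [b1@2:L]
Beat 1 (R): throw ball2 h=6 -> lands@7:R; in-air after throw: [b1@2:L b2@7:R]
Beat 2 (L): throw ball1 h=3 -> lands@5:R; in-air after throw: [b1@5:R b2@7:R]
Beat 3 (R): throw ball3 h=5 -> lands@8:L; in-air after throw: [b1@5:R b2@7:R b3@8:L]
Beat 4 (L): throw ball4 h=2 -> lands@6:L; in-air after throw: [b1@5:R b4@6:L b2@7:R b3@8:L]
Beat 5 (R): throw ball1 h=6 -> lands@11:R; in-air after throw: [b4@6:L b2@7:R b3@8:L b1@11:R]
Beat 6 (L): throw ball4 h=3 -> lands@9:R; in-air after throw: [b2@7:R b3@8:L b4@9:R b1@11:R]
Beat 7 (R): throw ball2 h=5 -> lands@12:L; in-air after throw: [b3@8:L b4@9:R b1@11:R b2@12:L]
Beat 8 (L): throw ball3 h=2 -> lands@10:L; in-air after throw: [b4@9:R b3@10:L b1@11:R b2@12:L]
Beat 9 (R): throw ball4 h=6 -> lands@15:R; in-air after throw: [b3@10:L b1@11:R b2@12:L b4@15:R]
Ball 4: thrown@4 h=2 -> first land @6; rethrown@6 h=3 -> second land @9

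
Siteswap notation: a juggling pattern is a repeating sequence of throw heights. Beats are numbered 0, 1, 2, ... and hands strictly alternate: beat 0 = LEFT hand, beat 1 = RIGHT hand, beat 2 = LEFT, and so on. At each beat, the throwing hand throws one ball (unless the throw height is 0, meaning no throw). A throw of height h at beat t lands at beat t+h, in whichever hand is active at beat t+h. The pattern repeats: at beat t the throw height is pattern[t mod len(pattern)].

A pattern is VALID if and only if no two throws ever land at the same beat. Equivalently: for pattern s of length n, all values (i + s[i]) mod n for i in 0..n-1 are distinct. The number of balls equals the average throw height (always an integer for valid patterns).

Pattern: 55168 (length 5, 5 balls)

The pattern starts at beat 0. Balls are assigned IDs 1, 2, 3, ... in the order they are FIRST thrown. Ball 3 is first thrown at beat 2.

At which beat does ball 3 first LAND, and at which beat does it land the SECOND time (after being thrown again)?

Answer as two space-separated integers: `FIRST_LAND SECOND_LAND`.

Beat 0 (L): throw ball1 h=5 -> lands@5:R; in-air after throw: [b1@5:R]
Beat 1 (R): throw ball2 h=5 -> lands@6:L; in-air after throw: [b1@5:R b2@6:L]
Beat 2 (L): throw ball3 h=1 -> lands@3:R; in-air after throw: [b3@3:R b1@5:R b2@6:L]
Beat 3 (R): throw ball3 h=6 -> lands@9:R; in-air after throw: [b1@5:R b2@6:L b3@9:R]
Beat 4 (L): throw ball4 h=8 -> lands@12:L; in-air after throw: [b1@5:R b2@6:L b3@9:R b4@12:L]
Beat 5 (R): throw ball1 h=5 -> lands@10:L; in-air after throw: [b2@6:L b3@9:R b1@10:L b4@12:L]
Beat 6 (L): throw ball2 h=5 -> lands@11:R; in-air after throw: [b3@9:R b1@10:L b2@11:R b4@12:L]
Beat 7 (R): throw ball5 h=1 -> lands@8:L; in-air after throw: [b5@8:L b3@9:R b1@10:L b2@11:R b4@12:L]
Beat 8 (L): throw ball5 h=6 -> lands@14:L; in-air after throw: [b3@9:R b1@10:L b2@11:R b4@12:L b5@14:L]
Beat 9 (R): throw ball3 h=8 -> lands@17:R; in-air after throw: [b1@10:L b2@11:R b4@12:L b5@14:L b3@17:R]
Ball 3: thrown@2 h=1 -> first land @3; rethrown@3 h=6 -> second land @9

Answer: 3 9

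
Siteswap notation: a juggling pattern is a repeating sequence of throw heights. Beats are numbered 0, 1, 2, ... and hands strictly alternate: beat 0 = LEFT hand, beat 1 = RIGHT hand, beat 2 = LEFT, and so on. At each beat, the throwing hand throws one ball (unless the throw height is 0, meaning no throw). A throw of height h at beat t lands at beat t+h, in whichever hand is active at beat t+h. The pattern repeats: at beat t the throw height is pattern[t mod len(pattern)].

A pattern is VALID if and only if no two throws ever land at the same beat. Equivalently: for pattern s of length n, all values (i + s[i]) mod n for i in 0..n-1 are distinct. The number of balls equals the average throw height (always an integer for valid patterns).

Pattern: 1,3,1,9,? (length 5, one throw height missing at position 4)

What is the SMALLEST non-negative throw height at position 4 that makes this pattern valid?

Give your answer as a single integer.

i=0: (0 + 1) mod 5 = 1
i=1: (1 + 3) mod 5 = 4
i=2: (2 + 1) mod 5 = 3
i=3: (3 + 9) mod 5 = 2
i=4: s[i]=? (unknown)
Known residues: [1, 2, 3, 4]; need a permutation of 0..4, so missing residue r = 0
Need (4 + s) mod 5 = 0; smallest s = (0 - 4) mod 5 = 1

Answer: 1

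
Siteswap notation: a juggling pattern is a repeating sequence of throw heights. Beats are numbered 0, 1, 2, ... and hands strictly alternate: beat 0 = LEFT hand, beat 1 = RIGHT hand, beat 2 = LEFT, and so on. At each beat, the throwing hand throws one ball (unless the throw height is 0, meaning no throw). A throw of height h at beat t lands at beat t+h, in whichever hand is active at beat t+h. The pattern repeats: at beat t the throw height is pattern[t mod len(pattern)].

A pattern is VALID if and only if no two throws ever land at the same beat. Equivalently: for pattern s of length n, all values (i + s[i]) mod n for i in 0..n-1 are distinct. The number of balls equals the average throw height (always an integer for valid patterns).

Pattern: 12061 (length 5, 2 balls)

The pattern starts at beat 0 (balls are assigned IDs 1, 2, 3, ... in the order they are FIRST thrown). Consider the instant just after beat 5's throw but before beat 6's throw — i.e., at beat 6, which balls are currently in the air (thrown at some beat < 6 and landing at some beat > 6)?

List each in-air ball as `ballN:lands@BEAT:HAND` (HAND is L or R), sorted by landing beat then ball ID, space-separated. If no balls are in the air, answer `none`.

Beat 0 (L): throw ball1 h=1 -> lands@1:R; in-air after throw: [b1@1:R]
Beat 1 (R): throw ball1 h=2 -> lands@3:R; in-air after throw: [b1@3:R]
Beat 3 (R): throw ball1 h=6 -> lands@9:R; in-air after throw: [b1@9:R]
Beat 4 (L): throw ball2 h=1 -> lands@5:R; in-air after throw: [b2@5:R b1@9:R]
Beat 5 (R): throw ball2 h=1 -> lands@6:L; in-air after throw: [b2@6:L b1@9:R]
Beat 6 (L): throw ball2 h=2 -> lands@8:L; in-air after throw: [b2@8:L b1@9:R]

Answer: ball1:lands@9:R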